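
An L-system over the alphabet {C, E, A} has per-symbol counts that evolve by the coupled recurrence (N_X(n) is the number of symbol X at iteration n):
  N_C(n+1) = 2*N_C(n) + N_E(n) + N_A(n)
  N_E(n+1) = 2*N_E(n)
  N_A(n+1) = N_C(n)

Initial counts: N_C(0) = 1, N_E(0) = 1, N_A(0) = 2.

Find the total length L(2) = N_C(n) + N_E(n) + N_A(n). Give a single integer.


Step 0: N_C=1, N_E=1, N_A=2, L=4
Step 1: N_C=5, N_E=2, N_A=1, L=8
Step 2: N_C=13, N_E=4, N_A=5, L=22

Answer: 22


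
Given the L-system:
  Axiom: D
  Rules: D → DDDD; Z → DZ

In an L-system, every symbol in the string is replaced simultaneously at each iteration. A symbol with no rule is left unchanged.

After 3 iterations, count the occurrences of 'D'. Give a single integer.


Step 0: D  (1 'D')
Step 1: DDDD  (4 'D')
Step 2: DDDDDDDDDDDDDDDD  (16 'D')
Step 3: DDDDDDDDDDDDDDDDDDDDDDDDDDDDDDDDDDDDDDDDDDDDDDDDDDDDDDDDDDDDDDDD  (64 'D')

Answer: 64


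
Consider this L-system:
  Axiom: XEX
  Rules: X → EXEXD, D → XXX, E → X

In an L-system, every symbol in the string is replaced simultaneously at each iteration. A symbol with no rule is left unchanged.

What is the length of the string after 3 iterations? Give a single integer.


Step 0: length = 3
Step 1: length = 11
Step 2: length = 35
Step 3: length = 125

Answer: 125


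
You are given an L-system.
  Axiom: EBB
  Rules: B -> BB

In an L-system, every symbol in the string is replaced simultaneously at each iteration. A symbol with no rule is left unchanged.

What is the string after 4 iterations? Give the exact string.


Answer: EBBBBBBBBBBBBBBBBBBBBBBBBBBBBBBBB

Derivation:
Step 0: EBB
Step 1: EBBBB
Step 2: EBBBBBBBB
Step 3: EBBBBBBBBBBBBBBBB
Step 4: EBBBBBBBBBBBBBBBBBBBBBBBBBBBBBBBB


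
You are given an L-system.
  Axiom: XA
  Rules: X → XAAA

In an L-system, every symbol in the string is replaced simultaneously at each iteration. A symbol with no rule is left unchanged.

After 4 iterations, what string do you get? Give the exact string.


Answer: XAAAAAAAAAAAAA

Derivation:
Step 0: XA
Step 1: XAAAA
Step 2: XAAAAAAA
Step 3: XAAAAAAAAAA
Step 4: XAAAAAAAAAAAAA


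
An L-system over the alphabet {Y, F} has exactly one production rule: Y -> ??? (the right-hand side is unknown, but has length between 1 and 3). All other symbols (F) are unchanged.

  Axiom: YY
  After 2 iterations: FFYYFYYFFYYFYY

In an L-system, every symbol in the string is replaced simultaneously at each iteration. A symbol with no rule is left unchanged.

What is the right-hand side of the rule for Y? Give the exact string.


Trying Y -> FYY:
  Step 0: YY
  Step 1: FYYFYY
  Step 2: FFYYFYYFFYYFYY
Matches the given result.

Answer: FYY


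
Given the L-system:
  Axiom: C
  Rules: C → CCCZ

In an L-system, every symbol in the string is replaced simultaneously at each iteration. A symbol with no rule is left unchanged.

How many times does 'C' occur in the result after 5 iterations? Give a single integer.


Answer: 243

Derivation:
Step 0: C  (1 'C')
Step 1: CCCZ  (3 'C')
Step 2: CCCZCCCZCCCZZ  (9 'C')
Step 3: CCCZCCCZCCCZZCCCZCCCZCCCZZCCCZCCCZCCCZZZ  (27 'C')
Step 4: CCCZCCCZCCCZZCCCZCCCZCCCZZCCCZCCCZCCCZZZCCCZCCCZCCCZZCCCZCCCZCCCZZCCCZCCCZCCCZZZCCCZCCCZCCCZZCCCZCCCZCCCZZCCCZCCCZCCCZZZZ  (81 'C')
Step 5: CCCZCCCZCCCZZCCCZCCCZCCCZZCCCZCCCZCCCZZZCCCZCCCZCCCZZCCCZCCCZCCCZZCCCZCCCZCCCZZZCCCZCCCZCCCZZCCCZCCCZCCCZZCCCZCCCZCCCZZZZCCCZCCCZCCCZZCCCZCCCZCCCZZCCCZCCCZCCCZZZCCCZCCCZCCCZZCCCZCCCZCCCZZCCCZCCCZCCCZZZCCCZCCCZCCCZZCCCZCCCZCCCZZCCCZCCCZCCCZZZZCCCZCCCZCCCZZCCCZCCCZCCCZZCCCZCCCZCCCZZZCCCZCCCZCCCZZCCCZCCCZCCCZZCCCZCCCZCCCZZZCCCZCCCZCCCZZCCCZCCCZCCCZZCCCZCCCZCCCZZZZZ  (243 'C')


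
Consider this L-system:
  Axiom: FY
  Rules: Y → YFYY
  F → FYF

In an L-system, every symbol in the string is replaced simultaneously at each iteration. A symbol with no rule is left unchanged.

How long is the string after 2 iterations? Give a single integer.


Answer: 25

Derivation:
Step 0: length = 2
Step 1: length = 7
Step 2: length = 25


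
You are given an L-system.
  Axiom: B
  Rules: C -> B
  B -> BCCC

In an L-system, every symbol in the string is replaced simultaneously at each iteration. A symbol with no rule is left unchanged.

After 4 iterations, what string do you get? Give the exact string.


Step 0: B
Step 1: BCCC
Step 2: BCCCBBB
Step 3: BCCCBBBBCCCBCCCBCCC
Step 4: BCCCBBBBCCCBCCCBCCCBCCCBBBBCCCBBBBCCCBBB

Answer: BCCCBBBBCCCBCCCBCCCBCCCBBBBCCCBBBBCCCBBB


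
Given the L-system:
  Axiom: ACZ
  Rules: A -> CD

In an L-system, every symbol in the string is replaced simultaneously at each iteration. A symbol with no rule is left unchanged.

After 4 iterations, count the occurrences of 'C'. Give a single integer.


Step 0: ACZ  (1 'C')
Step 1: CDCZ  (2 'C')
Step 2: CDCZ  (2 'C')
Step 3: CDCZ  (2 'C')
Step 4: CDCZ  (2 'C')

Answer: 2


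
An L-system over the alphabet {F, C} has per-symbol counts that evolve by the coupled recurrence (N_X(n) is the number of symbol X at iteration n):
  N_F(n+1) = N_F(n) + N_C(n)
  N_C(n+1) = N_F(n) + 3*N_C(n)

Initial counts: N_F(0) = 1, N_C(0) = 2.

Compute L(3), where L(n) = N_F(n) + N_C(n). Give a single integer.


Step 0: N_F=1, N_C=2, L=3
Step 1: N_F=3, N_C=7, L=10
Step 2: N_F=10, N_C=24, L=34
Step 3: N_F=34, N_C=82, L=116

Answer: 116


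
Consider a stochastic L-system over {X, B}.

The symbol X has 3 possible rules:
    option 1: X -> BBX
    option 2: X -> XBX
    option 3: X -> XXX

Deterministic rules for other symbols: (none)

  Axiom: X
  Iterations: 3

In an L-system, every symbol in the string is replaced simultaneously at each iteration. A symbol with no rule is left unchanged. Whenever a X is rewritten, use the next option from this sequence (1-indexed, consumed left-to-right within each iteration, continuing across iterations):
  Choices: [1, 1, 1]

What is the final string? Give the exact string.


Answer: BBBBBBX

Derivation:
Step 0: X
Step 1: BBX  (used choices [1])
Step 2: BBBBX  (used choices [1])
Step 3: BBBBBBX  (used choices [1])


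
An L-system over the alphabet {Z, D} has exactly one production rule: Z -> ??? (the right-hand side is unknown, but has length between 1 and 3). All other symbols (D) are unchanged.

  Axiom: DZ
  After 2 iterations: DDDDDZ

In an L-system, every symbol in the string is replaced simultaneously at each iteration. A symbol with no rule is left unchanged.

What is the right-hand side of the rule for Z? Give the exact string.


Trying Z -> DDZ:
  Step 0: DZ
  Step 1: DDDZ
  Step 2: DDDDDZ
Matches the given result.

Answer: DDZ


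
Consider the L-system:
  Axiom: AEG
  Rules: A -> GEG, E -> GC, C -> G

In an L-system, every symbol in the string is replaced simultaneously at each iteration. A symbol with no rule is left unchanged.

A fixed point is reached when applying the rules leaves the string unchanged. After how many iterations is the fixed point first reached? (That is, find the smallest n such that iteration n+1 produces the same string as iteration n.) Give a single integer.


Step 0: AEG
Step 1: GEGGCG
Step 2: GGCGGGG
Step 3: GGGGGGG
Step 4: GGGGGGG  (unchanged — fixed point at step 3)

Answer: 3


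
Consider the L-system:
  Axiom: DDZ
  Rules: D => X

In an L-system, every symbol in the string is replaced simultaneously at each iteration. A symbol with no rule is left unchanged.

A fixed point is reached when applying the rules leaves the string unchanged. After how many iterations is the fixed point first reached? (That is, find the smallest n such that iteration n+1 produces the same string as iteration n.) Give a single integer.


Step 0: DDZ
Step 1: XXZ
Step 2: XXZ  (unchanged — fixed point at step 1)

Answer: 1


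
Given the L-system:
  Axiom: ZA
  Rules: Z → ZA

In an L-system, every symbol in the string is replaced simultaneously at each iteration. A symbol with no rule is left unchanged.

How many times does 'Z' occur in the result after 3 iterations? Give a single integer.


Answer: 1

Derivation:
Step 0: ZA  (1 'Z')
Step 1: ZAA  (1 'Z')
Step 2: ZAAA  (1 'Z')
Step 3: ZAAAA  (1 'Z')


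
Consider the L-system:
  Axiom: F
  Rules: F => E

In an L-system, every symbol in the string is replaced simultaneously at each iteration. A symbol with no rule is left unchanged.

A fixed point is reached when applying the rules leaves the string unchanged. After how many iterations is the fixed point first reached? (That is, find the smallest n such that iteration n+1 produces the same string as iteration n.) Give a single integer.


Answer: 1

Derivation:
Step 0: F
Step 1: E
Step 2: E  (unchanged — fixed point at step 1)


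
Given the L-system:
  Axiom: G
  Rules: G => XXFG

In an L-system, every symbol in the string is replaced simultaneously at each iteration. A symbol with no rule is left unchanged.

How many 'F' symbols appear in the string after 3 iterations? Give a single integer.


Step 0: G  (0 'F')
Step 1: XXFG  (1 'F')
Step 2: XXFXXFG  (2 'F')
Step 3: XXFXXFXXFG  (3 'F')

Answer: 3


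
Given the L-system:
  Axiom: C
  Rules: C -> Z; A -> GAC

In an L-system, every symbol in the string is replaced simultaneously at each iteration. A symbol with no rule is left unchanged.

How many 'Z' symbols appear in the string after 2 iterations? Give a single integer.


Step 0: C  (0 'Z')
Step 1: Z  (1 'Z')
Step 2: Z  (1 'Z')

Answer: 1


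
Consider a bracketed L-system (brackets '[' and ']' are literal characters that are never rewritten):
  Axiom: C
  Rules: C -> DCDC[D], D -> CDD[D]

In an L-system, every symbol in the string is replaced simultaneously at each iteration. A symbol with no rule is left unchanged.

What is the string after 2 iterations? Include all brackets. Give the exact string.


Answer: CDD[D]DCDC[D]CDD[D]DCDC[D][CDD[D]]

Derivation:
Step 0: C
Step 1: DCDC[D]
Step 2: CDD[D]DCDC[D]CDD[D]DCDC[D][CDD[D]]


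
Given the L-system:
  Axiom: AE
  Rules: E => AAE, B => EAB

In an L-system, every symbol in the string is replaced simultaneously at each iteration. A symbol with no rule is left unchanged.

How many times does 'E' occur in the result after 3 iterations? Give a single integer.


Answer: 1

Derivation:
Step 0: AE  (1 'E')
Step 1: AAAE  (1 'E')
Step 2: AAAAAE  (1 'E')
Step 3: AAAAAAAE  (1 'E')


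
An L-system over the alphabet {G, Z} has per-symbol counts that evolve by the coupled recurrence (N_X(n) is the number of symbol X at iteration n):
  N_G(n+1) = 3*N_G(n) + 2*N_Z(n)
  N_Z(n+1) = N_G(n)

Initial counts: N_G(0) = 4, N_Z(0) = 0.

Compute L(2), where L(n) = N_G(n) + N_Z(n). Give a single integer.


Step 0: N_G=4, N_Z=0, L=4
Step 1: N_G=12, N_Z=4, L=16
Step 2: N_G=44, N_Z=12, L=56

Answer: 56


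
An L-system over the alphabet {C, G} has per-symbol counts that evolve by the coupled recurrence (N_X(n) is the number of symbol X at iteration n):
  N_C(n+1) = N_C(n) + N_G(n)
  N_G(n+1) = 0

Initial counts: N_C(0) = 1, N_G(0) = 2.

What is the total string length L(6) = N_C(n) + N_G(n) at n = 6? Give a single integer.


Step 0: N_C=1, N_G=2, L=3
Step 1: N_C=3, N_G=0, L=3
Step 2: N_C=3, N_G=0, L=3
Step 3: N_C=3, N_G=0, L=3
Step 4: N_C=3, N_G=0, L=3
Step 5: N_C=3, N_G=0, L=3
Step 6: N_C=3, N_G=0, L=3

Answer: 3


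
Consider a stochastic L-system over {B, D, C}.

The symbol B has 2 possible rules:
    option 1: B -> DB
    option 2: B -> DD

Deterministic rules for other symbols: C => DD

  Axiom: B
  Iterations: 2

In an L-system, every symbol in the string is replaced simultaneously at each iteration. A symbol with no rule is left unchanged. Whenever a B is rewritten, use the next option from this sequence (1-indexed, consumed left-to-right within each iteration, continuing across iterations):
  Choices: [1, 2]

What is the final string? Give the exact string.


Step 0: B
Step 1: DB  (used choices [1])
Step 2: DDD  (used choices [2])

Answer: DDD


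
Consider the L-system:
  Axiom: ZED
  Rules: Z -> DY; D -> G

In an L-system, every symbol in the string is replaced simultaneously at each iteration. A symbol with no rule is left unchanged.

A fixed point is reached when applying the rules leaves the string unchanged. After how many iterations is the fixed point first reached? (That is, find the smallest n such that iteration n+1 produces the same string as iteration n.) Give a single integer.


Step 0: ZED
Step 1: DYEG
Step 2: GYEG
Step 3: GYEG  (unchanged — fixed point at step 2)

Answer: 2


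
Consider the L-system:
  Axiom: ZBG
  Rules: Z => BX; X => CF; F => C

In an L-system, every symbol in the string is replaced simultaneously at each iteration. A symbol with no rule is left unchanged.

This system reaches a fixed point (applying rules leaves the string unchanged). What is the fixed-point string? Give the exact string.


Answer: BCCBG

Derivation:
Step 0: ZBG
Step 1: BXBG
Step 2: BCFBG
Step 3: BCCBG
Step 4: BCCBG  (unchanged — fixed point at step 3)


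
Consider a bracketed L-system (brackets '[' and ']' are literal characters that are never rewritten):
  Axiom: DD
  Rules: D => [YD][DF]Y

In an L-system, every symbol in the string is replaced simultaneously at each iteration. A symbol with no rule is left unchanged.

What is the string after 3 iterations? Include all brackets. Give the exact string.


Step 0: DD
Step 1: [YD][DF]Y[YD][DF]Y
Step 2: [Y[YD][DF]Y][[YD][DF]YF]Y[Y[YD][DF]Y][[YD][DF]YF]Y
Step 3: [Y[Y[YD][DF]Y][[YD][DF]YF]Y][[Y[YD][DF]Y][[YD][DF]YF]YF]Y[Y[Y[YD][DF]Y][[YD][DF]YF]Y][[Y[YD][DF]Y][[YD][DF]YF]YF]Y

Answer: [Y[Y[YD][DF]Y][[YD][DF]YF]Y][[Y[YD][DF]Y][[YD][DF]YF]YF]Y[Y[Y[YD][DF]Y][[YD][DF]YF]Y][[Y[YD][DF]Y][[YD][DF]YF]YF]Y


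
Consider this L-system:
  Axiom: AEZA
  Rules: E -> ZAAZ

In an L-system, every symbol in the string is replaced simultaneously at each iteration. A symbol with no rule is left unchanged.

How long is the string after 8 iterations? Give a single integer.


Step 0: length = 4
Step 1: length = 7
Step 2: length = 7
Step 3: length = 7
Step 4: length = 7
Step 5: length = 7
Step 6: length = 7
Step 7: length = 7
Step 8: length = 7

Answer: 7


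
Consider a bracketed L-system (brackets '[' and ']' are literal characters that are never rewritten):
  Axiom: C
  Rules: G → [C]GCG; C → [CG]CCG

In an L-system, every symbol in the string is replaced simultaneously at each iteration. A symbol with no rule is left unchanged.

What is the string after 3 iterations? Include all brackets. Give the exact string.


Answer: [[[CG]CCG[C]GCG][CG]CCG[CG]CCG[C]GCG[[CG]CCG][C]GCG[CG]CCG[C]GCG][[CG]CCG[C]GCG][CG]CCG[CG]CCG[C]GCG[[CG]CCG[C]GCG][CG]CCG[CG]CCG[C]GCG[[CG]CCG][C]GCG[CG]CCG[C]GCG

Derivation:
Step 0: C
Step 1: [CG]CCG
Step 2: [[CG]CCG[C]GCG][CG]CCG[CG]CCG[C]GCG
Step 3: [[[CG]CCG[C]GCG][CG]CCG[CG]CCG[C]GCG[[CG]CCG][C]GCG[CG]CCG[C]GCG][[CG]CCG[C]GCG][CG]CCG[CG]CCG[C]GCG[[CG]CCG[C]GCG][CG]CCG[CG]CCG[C]GCG[[CG]CCG][C]GCG[CG]CCG[C]GCG


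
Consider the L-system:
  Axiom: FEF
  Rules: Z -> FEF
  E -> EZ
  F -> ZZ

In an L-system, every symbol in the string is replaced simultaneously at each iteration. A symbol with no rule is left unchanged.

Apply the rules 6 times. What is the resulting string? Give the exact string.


Answer: FEFFEFEZFEFFEFFEFFEFFEFEZFEFFEFFEFEZFEFZZEZZZFEFFEFEZFEFFEFFEFFEFFEFEZFEFFEFFEFFEFFEFEZFEFFEFFEFFEFFEFEZFEFFEFFEFFEFFEFEZFEFFEFFEFEZFEFZZEZZZFEFFEFEZFEFFEFFEFFEFFEFEZFEFFEFFEFFEFFEFEZFEFFEFFEFEZFEFZZEZZZFEFFEFEZFEFFEFFEFZZEZZZZZEZZZEZFEFZZEZZZZZEZZZZZEZZZFEFFEFEZFEFFEFFEFFEFFEFEZFEFFEFFEFEZFEFZZEZZZFEFFEFEZFEFFEFFEFFEFFEFEZFEFFEFFEFFEFFEFEZFEFFEFFEFFEFFEFEZFEFFEFFEFFEFFEFEZFEFFEFFEFEZFEFZZEZZZFEFFEFEZFEFFEFFEFFEFFEFEZFEFFEFFEFFEFFEFEZFEFFEFFEFFEFFEFEZFEFFEFFEFFEFFEFEZFEFFEFFEFEZFEFZZEZZZFEFFEFEZFEFFEFFEFFEFFEFEZFEFFEFFEFFEFFEFEZFEFFEFFEF

Derivation:
Step 0: FEF
Step 1: ZZEZZZ
Step 2: FEFFEFEZFEFFEFFEF
Step 3: ZZEZZZZZEZZZEZFEFZZEZZZZZEZZZZZEZZZ
Step 4: FEFFEFEZFEFFEFFEFFEFFEFEZFEFFEFFEFEZFEFZZEZZZFEFFEFEZFEFFEFFEFFEFFEFEZFEFFEFFEFFEFFEFEZFEFFEFFEF
Step 5: ZZEZZZZZEZZZEZFEFZZEZZZZZEZZZZZEZZZZZEZZZZZEZZZEZFEFZZEZZZZZEZZZZZEZZZEZFEFZZEZZZFEFFEFEZFEFFEFFEFZZEZZZZZEZZZEZFEFZZEZZZZZEZZZZZEZZZZZEZZZZZEZZZEZFEFZZEZZZZZEZZZZZEZZZZZEZZZZZEZZZEZFEFZZEZZZZZEZZZZZEZZZ
Step 6: FEFFEFEZFEFFEFFEFFEFFEFEZFEFFEFFEFEZFEFZZEZZZFEFFEFEZFEFFEFFEFFEFFEFEZFEFFEFFEFFEFFEFEZFEFFEFFEFFEFFEFEZFEFFEFFEFFEFFEFEZFEFFEFFEFEZFEFZZEZZZFEFFEFEZFEFFEFFEFFEFFEFEZFEFFEFFEFFEFFEFEZFEFFEFFEFEZFEFZZEZZZFEFFEFEZFEFFEFFEFZZEZZZZZEZZZEZFEFZZEZZZZZEZZZZZEZZZFEFFEFEZFEFFEFFEFFEFFEFEZFEFFEFFEFEZFEFZZEZZZFEFFEFEZFEFFEFFEFFEFFEFEZFEFFEFFEFFEFFEFEZFEFFEFFEFFEFFEFEZFEFFEFFEFFEFFEFEZFEFFEFFEFEZFEFZZEZZZFEFFEFEZFEFFEFFEFFEFFEFEZFEFFEFFEFFEFFEFEZFEFFEFFEFFEFFEFEZFEFFEFFEFFEFFEFEZFEFFEFFEFEZFEFZZEZZZFEFFEFEZFEFFEFFEFFEFFEFEZFEFFEFFEFFEFFEFEZFEFFEFFEF


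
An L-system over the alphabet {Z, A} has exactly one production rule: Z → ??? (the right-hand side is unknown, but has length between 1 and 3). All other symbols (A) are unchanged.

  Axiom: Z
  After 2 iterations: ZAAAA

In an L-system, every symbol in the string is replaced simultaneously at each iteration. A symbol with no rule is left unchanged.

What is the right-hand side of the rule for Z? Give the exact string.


Answer: ZAA

Derivation:
Trying Z → ZAA:
  Step 0: Z
  Step 1: ZAA
  Step 2: ZAAAA
Matches the given result.


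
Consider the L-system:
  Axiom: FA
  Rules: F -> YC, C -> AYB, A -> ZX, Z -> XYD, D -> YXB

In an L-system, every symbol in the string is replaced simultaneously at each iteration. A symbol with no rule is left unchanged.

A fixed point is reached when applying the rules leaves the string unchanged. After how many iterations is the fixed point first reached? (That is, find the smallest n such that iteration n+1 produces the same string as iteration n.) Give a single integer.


Answer: 5

Derivation:
Step 0: FA
Step 1: YCZX
Step 2: YAYBXYDX
Step 3: YZXYBXYYXBX
Step 4: YXYDXYBXYYXBX
Step 5: YXYYXBXYBXYYXBX
Step 6: YXYYXBXYBXYYXBX  (unchanged — fixed point at step 5)


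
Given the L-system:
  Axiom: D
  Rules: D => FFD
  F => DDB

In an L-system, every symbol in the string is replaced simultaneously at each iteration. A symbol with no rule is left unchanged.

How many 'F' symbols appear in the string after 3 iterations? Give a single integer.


Step 0: D  (0 'F')
Step 1: FFD  (2 'F')
Step 2: DDBDDBFFD  (2 'F')
Step 3: FFDFFDBFFDFFDBDDBDDBFFD  (10 'F')

Answer: 10


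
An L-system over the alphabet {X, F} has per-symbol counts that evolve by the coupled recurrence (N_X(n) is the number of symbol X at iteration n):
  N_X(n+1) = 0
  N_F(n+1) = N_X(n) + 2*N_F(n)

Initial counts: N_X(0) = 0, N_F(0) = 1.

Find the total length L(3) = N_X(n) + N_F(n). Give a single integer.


Step 0: N_X=0, N_F=1, L=1
Step 1: N_X=0, N_F=2, L=2
Step 2: N_X=0, N_F=4, L=4
Step 3: N_X=0, N_F=8, L=8

Answer: 8


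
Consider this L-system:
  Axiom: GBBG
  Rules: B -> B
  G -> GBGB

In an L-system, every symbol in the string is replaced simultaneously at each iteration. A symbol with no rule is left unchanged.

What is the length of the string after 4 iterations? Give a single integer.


Step 0: length = 4
Step 1: length = 10
Step 2: length = 22
Step 3: length = 46
Step 4: length = 94

Answer: 94


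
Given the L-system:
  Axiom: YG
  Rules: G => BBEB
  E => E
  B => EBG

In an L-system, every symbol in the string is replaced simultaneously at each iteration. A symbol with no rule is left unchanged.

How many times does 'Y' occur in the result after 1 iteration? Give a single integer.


Answer: 1

Derivation:
Step 0: YG  (1 'Y')
Step 1: YBBEB  (1 'Y')


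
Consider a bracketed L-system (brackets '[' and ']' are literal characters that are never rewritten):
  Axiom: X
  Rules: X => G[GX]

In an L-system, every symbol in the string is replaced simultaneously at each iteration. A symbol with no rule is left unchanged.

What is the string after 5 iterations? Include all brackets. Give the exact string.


Step 0: X
Step 1: G[GX]
Step 2: G[GG[GX]]
Step 3: G[GG[GG[GX]]]
Step 4: G[GG[GG[GG[GX]]]]
Step 5: G[GG[GG[GG[GG[GX]]]]]

Answer: G[GG[GG[GG[GG[GX]]]]]


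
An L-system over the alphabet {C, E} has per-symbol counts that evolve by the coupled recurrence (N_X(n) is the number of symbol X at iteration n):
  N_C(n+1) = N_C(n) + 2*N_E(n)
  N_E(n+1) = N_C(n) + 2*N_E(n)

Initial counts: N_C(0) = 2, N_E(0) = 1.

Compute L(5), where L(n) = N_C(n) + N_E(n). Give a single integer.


Step 0: N_C=2, N_E=1, L=3
Step 1: N_C=4, N_E=4, L=8
Step 2: N_C=12, N_E=12, L=24
Step 3: N_C=36, N_E=36, L=72
Step 4: N_C=108, N_E=108, L=216
Step 5: N_C=324, N_E=324, L=648

Answer: 648


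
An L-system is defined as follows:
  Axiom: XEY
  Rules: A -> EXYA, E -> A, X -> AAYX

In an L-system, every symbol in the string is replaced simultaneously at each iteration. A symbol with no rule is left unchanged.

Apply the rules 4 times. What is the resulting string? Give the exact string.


Answer: EXYAEXYAEXYAYAAYXYAAAYXYEXYAEXYAEXYAEXYAYAAYXYAAAYXYEXYAYAAAYXYEXYAAAAYXYEXYAYEXYAEXYAYAAYXEXYAEXYAEXYAYAAYXYAAAYXYEXYAY

Derivation:
Step 0: XEY
Step 1: AAYXAY
Step 2: EXYAEXYAYAAYXEXYAY
Step 3: AAAYXYEXYAAAAYXYEXYAYEXYAEXYAYAAYXAAAYXYEXYAY
Step 4: EXYAEXYAEXYAYAAYXYAAAYXYEXYAEXYAEXYAEXYAYAAYXYAAAYXYEXYAYAAAYXYEXYAAAAYXYEXYAYEXYAEXYAYAAYXEXYAEXYAEXYAYAAYXYAAAYXYEXYAY


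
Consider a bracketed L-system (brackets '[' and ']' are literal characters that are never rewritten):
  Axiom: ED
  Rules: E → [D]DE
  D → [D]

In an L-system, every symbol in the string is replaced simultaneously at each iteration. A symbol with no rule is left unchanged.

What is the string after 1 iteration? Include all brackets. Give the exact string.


Step 0: ED
Step 1: [D]DE[D]

Answer: [D]DE[D]


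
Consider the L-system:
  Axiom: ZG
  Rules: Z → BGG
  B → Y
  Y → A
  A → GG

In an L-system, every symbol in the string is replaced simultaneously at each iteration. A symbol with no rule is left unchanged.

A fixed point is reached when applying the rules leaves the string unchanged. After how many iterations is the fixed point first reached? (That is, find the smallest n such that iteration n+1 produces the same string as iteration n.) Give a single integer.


Step 0: ZG
Step 1: BGGG
Step 2: YGGG
Step 3: AGGG
Step 4: GGGGG
Step 5: GGGGG  (unchanged — fixed point at step 4)

Answer: 4


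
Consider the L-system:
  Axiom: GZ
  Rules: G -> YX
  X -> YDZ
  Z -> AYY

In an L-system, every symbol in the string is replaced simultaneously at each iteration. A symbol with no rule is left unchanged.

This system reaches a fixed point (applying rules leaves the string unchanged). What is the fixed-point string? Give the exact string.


Step 0: GZ
Step 1: YXAYY
Step 2: YYDZAYY
Step 3: YYDAYYAYY
Step 4: YYDAYYAYY  (unchanged — fixed point at step 3)

Answer: YYDAYYAYY


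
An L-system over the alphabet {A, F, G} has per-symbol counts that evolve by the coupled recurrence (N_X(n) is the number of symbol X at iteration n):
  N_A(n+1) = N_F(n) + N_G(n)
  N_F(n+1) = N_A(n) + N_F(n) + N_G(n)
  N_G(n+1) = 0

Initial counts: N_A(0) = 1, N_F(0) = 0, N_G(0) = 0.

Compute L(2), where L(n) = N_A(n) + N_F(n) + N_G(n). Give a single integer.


Step 0: N_A=1, N_F=0, N_G=0, L=1
Step 1: N_A=0, N_F=1, N_G=0, L=1
Step 2: N_A=1, N_F=1, N_G=0, L=2

Answer: 2


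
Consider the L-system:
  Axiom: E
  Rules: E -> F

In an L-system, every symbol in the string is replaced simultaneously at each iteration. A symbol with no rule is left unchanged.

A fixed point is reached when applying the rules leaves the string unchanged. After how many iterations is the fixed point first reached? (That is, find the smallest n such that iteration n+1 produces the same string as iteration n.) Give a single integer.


Step 0: E
Step 1: F
Step 2: F  (unchanged — fixed point at step 1)

Answer: 1


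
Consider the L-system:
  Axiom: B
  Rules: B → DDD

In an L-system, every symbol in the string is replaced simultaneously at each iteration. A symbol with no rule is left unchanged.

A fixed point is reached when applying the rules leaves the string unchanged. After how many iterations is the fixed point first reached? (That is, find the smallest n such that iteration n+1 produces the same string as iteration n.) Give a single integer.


Step 0: B
Step 1: DDD
Step 2: DDD  (unchanged — fixed point at step 1)

Answer: 1


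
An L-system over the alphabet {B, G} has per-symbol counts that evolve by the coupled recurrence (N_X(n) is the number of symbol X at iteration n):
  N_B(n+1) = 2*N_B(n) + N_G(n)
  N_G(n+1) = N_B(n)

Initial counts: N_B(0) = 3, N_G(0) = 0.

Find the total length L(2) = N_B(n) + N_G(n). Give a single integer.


Answer: 21

Derivation:
Step 0: N_B=3, N_G=0, L=3
Step 1: N_B=6, N_G=3, L=9
Step 2: N_B=15, N_G=6, L=21


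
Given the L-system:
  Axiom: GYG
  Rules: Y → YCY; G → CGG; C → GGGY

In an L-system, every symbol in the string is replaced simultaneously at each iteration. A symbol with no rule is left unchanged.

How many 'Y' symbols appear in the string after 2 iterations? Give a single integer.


Step 0: GYG  (1 'Y')
Step 1: CGGYCYCGG  (2 'Y')
Step 2: GGGYCGGCGGYCYGGGYYCYGGGYCGGCGG  (7 'Y')

Answer: 7


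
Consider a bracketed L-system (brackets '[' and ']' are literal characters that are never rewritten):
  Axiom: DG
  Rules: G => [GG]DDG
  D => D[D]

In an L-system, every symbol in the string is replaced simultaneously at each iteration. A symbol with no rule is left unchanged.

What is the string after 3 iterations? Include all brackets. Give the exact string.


Step 0: DG
Step 1: D[D][GG]DDG
Step 2: D[D][D[D]][[GG]DDG[GG]DDG]D[D]D[D][GG]DDG
Step 3: D[D][D[D]][D[D][D[D]]][[[GG]DDG[GG]DDG]D[D]D[D][GG]DDG[[GG]DDG[GG]DDG]D[D]D[D][GG]DDG]D[D][D[D]]D[D][D[D]][[GG]DDG[GG]DDG]D[D]D[D][GG]DDG

Answer: D[D][D[D]][D[D][D[D]]][[[GG]DDG[GG]DDG]D[D]D[D][GG]DDG[[GG]DDG[GG]DDG]D[D]D[D][GG]DDG]D[D][D[D]]D[D][D[D]][[GG]DDG[GG]DDG]D[D]D[D][GG]DDG


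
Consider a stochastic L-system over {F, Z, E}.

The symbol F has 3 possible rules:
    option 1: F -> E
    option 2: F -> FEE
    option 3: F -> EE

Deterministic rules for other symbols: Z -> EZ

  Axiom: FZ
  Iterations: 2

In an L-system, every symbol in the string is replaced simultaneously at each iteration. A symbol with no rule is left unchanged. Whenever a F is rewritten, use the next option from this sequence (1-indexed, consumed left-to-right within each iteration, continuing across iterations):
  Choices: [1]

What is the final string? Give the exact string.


Answer: EEEZ

Derivation:
Step 0: FZ
Step 1: EEZ  (used choices [1])
Step 2: EEEZ  (used choices [])


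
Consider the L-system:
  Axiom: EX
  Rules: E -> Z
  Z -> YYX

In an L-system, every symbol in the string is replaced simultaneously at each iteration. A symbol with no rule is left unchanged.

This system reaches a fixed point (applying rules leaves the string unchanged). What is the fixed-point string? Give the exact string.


Step 0: EX
Step 1: ZX
Step 2: YYXX
Step 3: YYXX  (unchanged — fixed point at step 2)

Answer: YYXX


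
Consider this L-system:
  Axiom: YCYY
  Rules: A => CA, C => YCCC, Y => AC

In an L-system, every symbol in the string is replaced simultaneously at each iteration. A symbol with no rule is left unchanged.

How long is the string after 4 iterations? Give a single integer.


Step 0: length = 4
Step 1: length = 10
Step 2: length = 32
Step 3: length = 108
Step 4: length = 368

Answer: 368


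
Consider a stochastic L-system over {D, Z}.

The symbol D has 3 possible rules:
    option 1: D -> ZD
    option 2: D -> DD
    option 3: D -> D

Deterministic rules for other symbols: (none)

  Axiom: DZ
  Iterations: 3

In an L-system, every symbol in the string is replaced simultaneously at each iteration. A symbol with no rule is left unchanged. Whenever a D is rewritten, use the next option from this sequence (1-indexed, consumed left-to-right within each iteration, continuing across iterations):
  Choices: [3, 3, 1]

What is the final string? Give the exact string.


Step 0: DZ
Step 1: DZ  (used choices [3])
Step 2: DZ  (used choices [3])
Step 3: ZDZ  (used choices [1])

Answer: ZDZ


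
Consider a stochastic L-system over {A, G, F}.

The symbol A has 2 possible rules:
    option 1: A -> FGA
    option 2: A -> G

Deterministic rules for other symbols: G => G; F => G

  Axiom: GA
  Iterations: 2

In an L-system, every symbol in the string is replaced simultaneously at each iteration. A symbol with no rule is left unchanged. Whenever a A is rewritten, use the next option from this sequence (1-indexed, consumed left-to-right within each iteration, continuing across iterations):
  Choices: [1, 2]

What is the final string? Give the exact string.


Answer: GGGG

Derivation:
Step 0: GA
Step 1: GFGA  (used choices [1])
Step 2: GGGG  (used choices [2])


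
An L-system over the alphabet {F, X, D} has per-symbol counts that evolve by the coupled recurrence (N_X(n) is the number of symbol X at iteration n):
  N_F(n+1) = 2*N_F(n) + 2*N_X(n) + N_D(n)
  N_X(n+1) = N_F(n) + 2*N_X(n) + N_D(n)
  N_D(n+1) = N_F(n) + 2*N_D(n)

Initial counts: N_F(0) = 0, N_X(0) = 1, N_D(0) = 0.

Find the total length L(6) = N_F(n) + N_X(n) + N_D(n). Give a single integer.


Answer: 4096

Derivation:
Step 0: N_F=0, N_X=1, N_D=0, L=1
Step 1: N_F=2, N_X=2, N_D=0, L=4
Step 2: N_F=8, N_X=6, N_D=2, L=16
Step 3: N_F=30, N_X=22, N_D=12, L=64
Step 4: N_F=116, N_X=86, N_D=54, L=256
Step 5: N_F=458, N_X=342, N_D=224, L=1024
Step 6: N_F=1824, N_X=1366, N_D=906, L=4096


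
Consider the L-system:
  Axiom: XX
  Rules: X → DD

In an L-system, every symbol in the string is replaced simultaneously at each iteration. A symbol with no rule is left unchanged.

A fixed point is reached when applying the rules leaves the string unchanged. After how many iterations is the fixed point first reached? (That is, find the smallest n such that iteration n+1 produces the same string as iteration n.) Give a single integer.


Answer: 1

Derivation:
Step 0: XX
Step 1: DDDD
Step 2: DDDD  (unchanged — fixed point at step 1)


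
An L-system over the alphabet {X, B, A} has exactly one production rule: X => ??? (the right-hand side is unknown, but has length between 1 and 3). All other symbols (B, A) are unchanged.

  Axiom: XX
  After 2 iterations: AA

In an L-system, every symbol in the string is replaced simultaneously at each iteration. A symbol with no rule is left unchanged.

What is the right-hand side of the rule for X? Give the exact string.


Answer: A

Derivation:
Trying X => A:
  Step 0: XX
  Step 1: AA
  Step 2: AA
Matches the given result.


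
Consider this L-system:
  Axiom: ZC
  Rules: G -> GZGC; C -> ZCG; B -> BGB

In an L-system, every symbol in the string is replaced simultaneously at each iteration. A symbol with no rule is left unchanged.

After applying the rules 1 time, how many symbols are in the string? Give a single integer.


Step 0: length = 2
Step 1: length = 4

Answer: 4


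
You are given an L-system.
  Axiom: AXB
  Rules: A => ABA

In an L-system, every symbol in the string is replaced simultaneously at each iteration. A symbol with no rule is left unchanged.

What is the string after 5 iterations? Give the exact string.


Step 0: AXB
Step 1: ABAXB
Step 2: ABABABAXB
Step 3: ABABABABABABABAXB
Step 4: ABABABABABABABABABABABABABABABAXB
Step 5: ABABABABABABABABABABABABABABABABABABABABABABABABABABABABABABABAXB

Answer: ABABABABABABABABABABABABABABABABABABABABABABABABABABABABABABABAXB


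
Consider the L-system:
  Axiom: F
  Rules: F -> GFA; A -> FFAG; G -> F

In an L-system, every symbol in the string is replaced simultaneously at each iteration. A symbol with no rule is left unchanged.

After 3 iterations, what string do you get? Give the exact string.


Step 0: F
Step 1: GFA
Step 2: FGFAFFAG
Step 3: GFAFGFAFFAGGFAGFAFFAGF

Answer: GFAFGFAFFAGGFAGFAFFAGF


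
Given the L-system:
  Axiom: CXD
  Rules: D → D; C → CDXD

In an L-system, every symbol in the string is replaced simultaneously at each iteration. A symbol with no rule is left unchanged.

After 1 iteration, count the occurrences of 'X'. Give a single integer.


Step 0: CXD  (1 'X')
Step 1: CDXDXD  (2 'X')

Answer: 2


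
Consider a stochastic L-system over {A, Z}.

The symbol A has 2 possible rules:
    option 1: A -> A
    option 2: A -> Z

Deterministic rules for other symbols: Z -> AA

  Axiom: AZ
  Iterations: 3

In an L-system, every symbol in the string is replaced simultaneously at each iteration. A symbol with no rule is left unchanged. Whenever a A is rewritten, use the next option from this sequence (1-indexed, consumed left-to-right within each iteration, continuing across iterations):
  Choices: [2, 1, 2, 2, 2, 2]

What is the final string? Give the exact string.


Step 0: AZ
Step 1: ZAA  (used choices [2])
Step 2: AAAZ  (used choices [1, 2])
Step 3: ZZZAA  (used choices [2, 2, 2])

Answer: ZZZAA


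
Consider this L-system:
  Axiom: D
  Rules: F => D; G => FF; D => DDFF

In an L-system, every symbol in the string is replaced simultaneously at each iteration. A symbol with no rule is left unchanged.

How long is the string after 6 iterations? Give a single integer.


Answer: 568

Derivation:
Step 0: length = 1
Step 1: length = 4
Step 2: length = 10
Step 3: length = 28
Step 4: length = 76
Step 5: length = 208
Step 6: length = 568


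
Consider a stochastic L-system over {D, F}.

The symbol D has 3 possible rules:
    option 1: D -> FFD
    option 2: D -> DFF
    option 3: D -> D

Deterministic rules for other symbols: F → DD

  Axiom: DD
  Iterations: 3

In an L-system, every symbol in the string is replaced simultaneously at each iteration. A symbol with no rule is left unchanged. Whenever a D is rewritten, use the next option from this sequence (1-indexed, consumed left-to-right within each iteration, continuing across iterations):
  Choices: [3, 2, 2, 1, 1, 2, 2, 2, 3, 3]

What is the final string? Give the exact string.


Step 0: DD
Step 1: DDFF  (used choices [3, 2])
Step 2: DFFFFDDDDD  (used choices [2, 1])
Step 3: FFDDDDDDDDDDFFDFFDFFDD  (used choices [1, 2, 2, 2, 3, 3])

Answer: FFDDDDDDDDDDFFDFFDFFDD


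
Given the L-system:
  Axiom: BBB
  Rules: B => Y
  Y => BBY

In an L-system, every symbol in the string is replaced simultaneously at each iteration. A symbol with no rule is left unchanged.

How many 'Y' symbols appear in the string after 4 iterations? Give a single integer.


Answer: 15

Derivation:
Step 0: BBB  (0 'Y')
Step 1: YYY  (3 'Y')
Step 2: BBYBBYBBY  (3 'Y')
Step 3: YYBBYYYBBYYYBBY  (9 'Y')
Step 4: BBYBBYYYBBYBBYBBYYYBBYBBYBBYYYBBY  (15 'Y')


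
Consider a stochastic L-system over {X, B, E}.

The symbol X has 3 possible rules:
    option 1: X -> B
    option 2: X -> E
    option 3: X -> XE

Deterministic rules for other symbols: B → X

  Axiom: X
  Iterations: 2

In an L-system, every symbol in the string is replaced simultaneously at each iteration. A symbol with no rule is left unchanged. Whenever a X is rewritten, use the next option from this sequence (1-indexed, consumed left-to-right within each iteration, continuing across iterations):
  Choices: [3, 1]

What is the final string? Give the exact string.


Answer: BE

Derivation:
Step 0: X
Step 1: XE  (used choices [3])
Step 2: BE  (used choices [1])


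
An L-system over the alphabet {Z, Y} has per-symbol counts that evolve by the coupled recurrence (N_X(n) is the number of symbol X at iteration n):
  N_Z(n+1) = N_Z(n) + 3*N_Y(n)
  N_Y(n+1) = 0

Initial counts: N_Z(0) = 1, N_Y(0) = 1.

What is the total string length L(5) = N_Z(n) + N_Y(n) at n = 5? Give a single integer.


Answer: 4

Derivation:
Step 0: N_Z=1, N_Y=1, L=2
Step 1: N_Z=4, N_Y=0, L=4
Step 2: N_Z=4, N_Y=0, L=4
Step 3: N_Z=4, N_Y=0, L=4
Step 4: N_Z=4, N_Y=0, L=4
Step 5: N_Z=4, N_Y=0, L=4


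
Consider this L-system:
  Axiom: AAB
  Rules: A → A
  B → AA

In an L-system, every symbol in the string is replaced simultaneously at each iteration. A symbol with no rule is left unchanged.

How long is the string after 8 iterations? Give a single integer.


Answer: 4

Derivation:
Step 0: length = 3
Step 1: length = 4
Step 2: length = 4
Step 3: length = 4
Step 4: length = 4
Step 5: length = 4
Step 6: length = 4
Step 7: length = 4
Step 8: length = 4


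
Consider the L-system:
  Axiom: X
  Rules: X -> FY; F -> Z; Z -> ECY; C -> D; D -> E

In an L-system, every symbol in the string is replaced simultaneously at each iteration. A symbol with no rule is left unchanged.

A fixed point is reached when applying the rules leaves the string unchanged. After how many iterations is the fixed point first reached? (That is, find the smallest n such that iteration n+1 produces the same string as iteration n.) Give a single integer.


Step 0: X
Step 1: FY
Step 2: ZY
Step 3: ECYY
Step 4: EDYY
Step 5: EEYY
Step 6: EEYY  (unchanged — fixed point at step 5)

Answer: 5


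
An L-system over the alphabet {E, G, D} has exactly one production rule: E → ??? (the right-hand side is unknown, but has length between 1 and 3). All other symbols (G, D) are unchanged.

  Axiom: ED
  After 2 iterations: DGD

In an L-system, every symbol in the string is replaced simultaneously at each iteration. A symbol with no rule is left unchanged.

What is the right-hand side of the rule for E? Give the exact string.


Trying E → DG:
  Step 0: ED
  Step 1: DGD
  Step 2: DGD
Matches the given result.

Answer: DG


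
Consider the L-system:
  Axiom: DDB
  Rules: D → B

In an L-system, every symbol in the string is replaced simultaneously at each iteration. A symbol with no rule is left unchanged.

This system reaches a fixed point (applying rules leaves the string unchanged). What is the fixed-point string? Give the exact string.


Answer: BBB

Derivation:
Step 0: DDB
Step 1: BBB
Step 2: BBB  (unchanged — fixed point at step 1)


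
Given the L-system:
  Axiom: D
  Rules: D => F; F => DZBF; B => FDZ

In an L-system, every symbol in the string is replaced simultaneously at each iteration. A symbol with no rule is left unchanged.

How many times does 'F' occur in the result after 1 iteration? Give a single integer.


Answer: 1

Derivation:
Step 0: D  (0 'F')
Step 1: F  (1 'F')


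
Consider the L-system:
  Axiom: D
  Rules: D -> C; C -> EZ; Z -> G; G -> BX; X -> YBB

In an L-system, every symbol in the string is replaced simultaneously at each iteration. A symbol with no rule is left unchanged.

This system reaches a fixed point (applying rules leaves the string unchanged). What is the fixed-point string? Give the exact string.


Step 0: D
Step 1: C
Step 2: EZ
Step 3: EG
Step 4: EBX
Step 5: EBYBB
Step 6: EBYBB  (unchanged — fixed point at step 5)

Answer: EBYBB


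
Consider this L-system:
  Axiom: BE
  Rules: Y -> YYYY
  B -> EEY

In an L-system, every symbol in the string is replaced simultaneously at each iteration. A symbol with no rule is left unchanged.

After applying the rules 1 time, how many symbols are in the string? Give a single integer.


Step 0: length = 2
Step 1: length = 4

Answer: 4


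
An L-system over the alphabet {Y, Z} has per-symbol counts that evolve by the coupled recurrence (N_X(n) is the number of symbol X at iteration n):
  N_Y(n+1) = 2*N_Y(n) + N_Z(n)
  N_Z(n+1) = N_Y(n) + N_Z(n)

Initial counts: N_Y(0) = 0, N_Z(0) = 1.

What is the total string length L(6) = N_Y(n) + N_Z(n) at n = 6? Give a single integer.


Step 0: N_Y=0, N_Z=1, L=1
Step 1: N_Y=1, N_Z=1, L=2
Step 2: N_Y=3, N_Z=2, L=5
Step 3: N_Y=8, N_Z=5, L=13
Step 4: N_Y=21, N_Z=13, L=34
Step 5: N_Y=55, N_Z=34, L=89
Step 6: N_Y=144, N_Z=89, L=233

Answer: 233


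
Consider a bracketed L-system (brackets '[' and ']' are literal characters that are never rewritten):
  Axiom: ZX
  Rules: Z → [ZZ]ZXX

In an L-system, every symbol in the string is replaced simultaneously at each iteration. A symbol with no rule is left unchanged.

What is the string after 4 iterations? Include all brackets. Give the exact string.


Step 0: ZX
Step 1: [ZZ]ZXXX
Step 2: [[ZZ]ZXX[ZZ]ZXX][ZZ]ZXXXXX
Step 3: [[[ZZ]ZXX[ZZ]ZXX][ZZ]ZXXXX[[ZZ]ZXX[ZZ]ZXX][ZZ]ZXXXX][[ZZ]ZXX[ZZ]ZXX][ZZ]ZXXXXXXX
Step 4: [[[[ZZ]ZXX[ZZ]ZXX][ZZ]ZXXXX[[ZZ]ZXX[ZZ]ZXX][ZZ]ZXXXX][[ZZ]ZXX[ZZ]ZXX][ZZ]ZXXXXXX[[[ZZ]ZXX[ZZ]ZXX][ZZ]ZXXXX[[ZZ]ZXX[ZZ]ZXX][ZZ]ZXXXX][[ZZ]ZXX[ZZ]ZXX][ZZ]ZXXXXXX][[[ZZ]ZXX[ZZ]ZXX][ZZ]ZXXXX[[ZZ]ZXX[ZZ]ZXX][ZZ]ZXXXX][[ZZ]ZXX[ZZ]ZXX][ZZ]ZXXXXXXXXX

Answer: [[[[ZZ]ZXX[ZZ]ZXX][ZZ]ZXXXX[[ZZ]ZXX[ZZ]ZXX][ZZ]ZXXXX][[ZZ]ZXX[ZZ]ZXX][ZZ]ZXXXXXX[[[ZZ]ZXX[ZZ]ZXX][ZZ]ZXXXX[[ZZ]ZXX[ZZ]ZXX][ZZ]ZXXXX][[ZZ]ZXX[ZZ]ZXX][ZZ]ZXXXXXX][[[ZZ]ZXX[ZZ]ZXX][ZZ]ZXXXX[[ZZ]ZXX[ZZ]ZXX][ZZ]ZXXXX][[ZZ]ZXX[ZZ]ZXX][ZZ]ZXXXXXXXXX
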